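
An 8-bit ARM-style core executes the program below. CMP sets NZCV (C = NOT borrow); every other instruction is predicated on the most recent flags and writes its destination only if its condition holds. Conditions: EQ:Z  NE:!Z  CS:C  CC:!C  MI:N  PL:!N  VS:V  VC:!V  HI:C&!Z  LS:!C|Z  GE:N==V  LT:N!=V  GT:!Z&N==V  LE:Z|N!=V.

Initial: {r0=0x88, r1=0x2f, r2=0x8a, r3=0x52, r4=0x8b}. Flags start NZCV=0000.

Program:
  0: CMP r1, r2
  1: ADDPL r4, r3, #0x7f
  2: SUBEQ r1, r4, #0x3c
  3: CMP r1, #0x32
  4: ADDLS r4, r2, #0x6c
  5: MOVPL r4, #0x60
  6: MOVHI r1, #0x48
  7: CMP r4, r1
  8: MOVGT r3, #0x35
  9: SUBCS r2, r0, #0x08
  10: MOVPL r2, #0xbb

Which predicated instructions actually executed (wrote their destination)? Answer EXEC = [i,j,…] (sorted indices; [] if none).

EXEC = [4,9]

[0] flags=1001 → (cmp)
[1] flags=1001 PL?F → skip
[2] flags=1001 EQ?F → skip
[3] flags=1000 → (cmp)
[4] flags=1000 LS?T → r4=0xf6
[5] flags=1000 PL?F → skip
[6] flags=1000 HI?F → skip
[7] flags=1010 → (cmp)
[8] flags=1010 GT?F → skip
[9] flags=1010 CS?T → r2=0x80
[10] flags=1010 PL?F → skip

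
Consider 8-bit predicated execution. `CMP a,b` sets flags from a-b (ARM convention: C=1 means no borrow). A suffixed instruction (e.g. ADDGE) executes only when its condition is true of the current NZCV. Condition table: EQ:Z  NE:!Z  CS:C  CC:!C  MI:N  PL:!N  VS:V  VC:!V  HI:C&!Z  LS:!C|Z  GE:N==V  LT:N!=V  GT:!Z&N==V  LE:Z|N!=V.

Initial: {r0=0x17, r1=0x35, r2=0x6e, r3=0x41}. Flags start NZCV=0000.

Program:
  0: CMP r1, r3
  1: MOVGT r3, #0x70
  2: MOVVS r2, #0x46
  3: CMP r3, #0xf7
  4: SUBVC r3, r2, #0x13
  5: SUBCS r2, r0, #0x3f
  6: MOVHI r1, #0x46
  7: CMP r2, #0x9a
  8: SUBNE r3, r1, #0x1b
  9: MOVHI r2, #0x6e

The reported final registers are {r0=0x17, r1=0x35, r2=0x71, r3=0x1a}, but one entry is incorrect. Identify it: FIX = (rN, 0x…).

FIX = (r2, 0x6e)

0: ✓ CMP  NZCV=1000
1: · MOVGT
2: · MOVVS
3: ✓ CMP  NZCV=0000
4: ✓ SUBVC  r3←0x5b
5: · SUBCS
6: · MOVHI
7: ✓ CMP  NZCV=1001
8: ✓ SUBNE  r3←0x1a
9: · MOVHI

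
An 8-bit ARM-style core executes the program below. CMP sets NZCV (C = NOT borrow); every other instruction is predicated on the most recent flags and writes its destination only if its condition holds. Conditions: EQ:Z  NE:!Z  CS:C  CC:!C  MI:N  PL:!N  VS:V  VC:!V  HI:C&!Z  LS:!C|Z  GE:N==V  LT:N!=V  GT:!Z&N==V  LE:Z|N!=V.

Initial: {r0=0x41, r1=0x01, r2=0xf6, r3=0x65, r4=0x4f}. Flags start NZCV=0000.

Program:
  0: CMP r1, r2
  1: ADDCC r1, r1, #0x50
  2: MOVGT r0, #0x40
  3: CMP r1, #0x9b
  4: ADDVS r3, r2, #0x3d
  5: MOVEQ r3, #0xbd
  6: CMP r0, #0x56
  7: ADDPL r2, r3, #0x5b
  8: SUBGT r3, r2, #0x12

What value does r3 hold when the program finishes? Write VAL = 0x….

0: ✓ CMP  NZCV=0000
1: ✓ ADDCC  r1←0x51
2: ✓ MOVGT  r0←0x40
3: ✓ CMP  NZCV=1001
4: ✓ ADDVS  r3←0x33
5: · MOVEQ
6: ✓ CMP  NZCV=1000
7: · ADDPL
8: · SUBGT

VAL = 0x33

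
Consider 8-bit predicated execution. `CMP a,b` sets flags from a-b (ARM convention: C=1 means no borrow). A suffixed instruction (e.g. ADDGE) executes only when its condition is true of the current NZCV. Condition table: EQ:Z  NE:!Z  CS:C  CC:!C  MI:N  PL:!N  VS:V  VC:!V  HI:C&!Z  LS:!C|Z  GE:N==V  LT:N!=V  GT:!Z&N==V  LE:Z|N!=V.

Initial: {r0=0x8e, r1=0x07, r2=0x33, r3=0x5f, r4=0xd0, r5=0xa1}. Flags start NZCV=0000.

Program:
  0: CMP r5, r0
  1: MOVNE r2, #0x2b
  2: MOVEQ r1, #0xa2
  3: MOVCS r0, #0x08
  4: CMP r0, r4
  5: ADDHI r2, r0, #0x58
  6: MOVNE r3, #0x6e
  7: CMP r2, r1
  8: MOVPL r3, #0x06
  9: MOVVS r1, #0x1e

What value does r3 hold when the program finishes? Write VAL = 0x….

0: ✓ CMP  NZCV=0010
1: ✓ MOVNE  r2←0x2b
2: · MOVEQ
3: ✓ MOVCS  r0←0x08
4: ✓ CMP  NZCV=0000
5: · ADDHI
6: ✓ MOVNE  r3←0x6e
7: ✓ CMP  NZCV=0010
8: ✓ MOVPL  r3←0x06
9: · MOVVS

VAL = 0x06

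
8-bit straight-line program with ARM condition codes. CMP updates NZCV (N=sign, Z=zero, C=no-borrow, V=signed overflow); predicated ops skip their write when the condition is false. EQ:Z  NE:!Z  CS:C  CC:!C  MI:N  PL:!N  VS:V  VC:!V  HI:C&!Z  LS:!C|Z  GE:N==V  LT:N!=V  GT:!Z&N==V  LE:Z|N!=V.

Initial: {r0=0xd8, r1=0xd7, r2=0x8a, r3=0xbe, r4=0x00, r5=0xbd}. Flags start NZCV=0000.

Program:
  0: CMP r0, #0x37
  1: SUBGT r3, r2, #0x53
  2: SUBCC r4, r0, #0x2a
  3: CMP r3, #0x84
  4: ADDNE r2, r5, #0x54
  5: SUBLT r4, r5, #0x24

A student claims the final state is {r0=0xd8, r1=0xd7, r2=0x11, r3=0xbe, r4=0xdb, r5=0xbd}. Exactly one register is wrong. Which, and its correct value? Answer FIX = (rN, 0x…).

0: ✓ CMP  NZCV=1010
1: · SUBGT
2: · SUBCC
3: ✓ CMP  NZCV=0010
4: ✓ ADDNE  r2←0x11
5: · SUBLT

FIX = (r4, 0x00)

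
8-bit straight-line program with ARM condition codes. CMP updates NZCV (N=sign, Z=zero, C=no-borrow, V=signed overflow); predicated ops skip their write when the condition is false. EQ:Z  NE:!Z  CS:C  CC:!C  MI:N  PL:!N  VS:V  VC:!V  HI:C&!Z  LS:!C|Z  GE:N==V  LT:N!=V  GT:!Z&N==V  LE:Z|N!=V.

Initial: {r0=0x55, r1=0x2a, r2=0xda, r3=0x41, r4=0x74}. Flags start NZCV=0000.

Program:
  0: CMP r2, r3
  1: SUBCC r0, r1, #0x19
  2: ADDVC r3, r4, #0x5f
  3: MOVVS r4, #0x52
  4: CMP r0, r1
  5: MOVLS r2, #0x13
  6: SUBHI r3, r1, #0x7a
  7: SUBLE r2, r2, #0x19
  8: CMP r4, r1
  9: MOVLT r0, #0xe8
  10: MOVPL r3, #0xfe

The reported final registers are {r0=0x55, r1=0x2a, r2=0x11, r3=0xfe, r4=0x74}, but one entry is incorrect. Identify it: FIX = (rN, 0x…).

0: ✓ CMP  NZCV=1010
1: · SUBCC
2: ✓ ADDVC  r3←0xd3
3: · MOVVS
4: ✓ CMP  NZCV=0010
5: · MOVLS
6: ✓ SUBHI  r3←0xb0
7: · SUBLE
8: ✓ CMP  NZCV=0010
9: · MOVLT
10: ✓ MOVPL  r3←0xfe

FIX = (r2, 0xda)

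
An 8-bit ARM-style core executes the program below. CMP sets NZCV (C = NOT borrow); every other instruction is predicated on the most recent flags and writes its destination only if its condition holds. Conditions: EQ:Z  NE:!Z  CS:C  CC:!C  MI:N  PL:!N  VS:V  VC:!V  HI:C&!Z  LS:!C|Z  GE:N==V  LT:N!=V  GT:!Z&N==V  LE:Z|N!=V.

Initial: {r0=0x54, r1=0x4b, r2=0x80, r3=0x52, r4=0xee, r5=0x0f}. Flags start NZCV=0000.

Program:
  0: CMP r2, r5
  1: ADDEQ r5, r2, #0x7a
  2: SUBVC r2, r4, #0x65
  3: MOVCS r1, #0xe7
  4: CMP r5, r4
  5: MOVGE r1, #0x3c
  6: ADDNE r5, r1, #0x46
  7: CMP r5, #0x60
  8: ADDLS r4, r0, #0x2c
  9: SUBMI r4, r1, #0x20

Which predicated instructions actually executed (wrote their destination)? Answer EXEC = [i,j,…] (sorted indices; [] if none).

EXEC = [3,5,6]

0: ✓ CMP  NZCV=0011
1: · ADDEQ
2: · SUBVC
3: ✓ MOVCS  r1←0xe7
4: ✓ CMP  NZCV=0000
5: ✓ MOVGE  r1←0x3c
6: ✓ ADDNE  r5←0x82
7: ✓ CMP  NZCV=0011
8: · ADDLS
9: · SUBMI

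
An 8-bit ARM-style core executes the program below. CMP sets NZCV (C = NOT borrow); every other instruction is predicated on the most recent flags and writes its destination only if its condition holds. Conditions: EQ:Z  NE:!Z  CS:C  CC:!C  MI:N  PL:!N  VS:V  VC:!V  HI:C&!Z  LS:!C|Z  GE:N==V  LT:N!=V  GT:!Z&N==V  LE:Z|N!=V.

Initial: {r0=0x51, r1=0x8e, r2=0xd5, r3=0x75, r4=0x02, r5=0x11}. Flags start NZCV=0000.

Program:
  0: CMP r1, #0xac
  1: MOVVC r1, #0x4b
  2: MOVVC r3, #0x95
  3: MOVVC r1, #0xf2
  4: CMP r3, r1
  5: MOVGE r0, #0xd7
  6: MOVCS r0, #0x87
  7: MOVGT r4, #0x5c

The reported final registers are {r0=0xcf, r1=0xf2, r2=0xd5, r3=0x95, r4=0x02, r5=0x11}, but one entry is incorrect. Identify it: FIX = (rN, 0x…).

0: ✓ CMP  NZCV=1000
1: ✓ MOVVC  r1←0x4b
2: ✓ MOVVC  r3←0x95
3: ✓ MOVVC  r1←0xf2
4: ✓ CMP  NZCV=1000
5: · MOVGE
6: · MOVCS
7: · MOVGT

FIX = (r0, 0x51)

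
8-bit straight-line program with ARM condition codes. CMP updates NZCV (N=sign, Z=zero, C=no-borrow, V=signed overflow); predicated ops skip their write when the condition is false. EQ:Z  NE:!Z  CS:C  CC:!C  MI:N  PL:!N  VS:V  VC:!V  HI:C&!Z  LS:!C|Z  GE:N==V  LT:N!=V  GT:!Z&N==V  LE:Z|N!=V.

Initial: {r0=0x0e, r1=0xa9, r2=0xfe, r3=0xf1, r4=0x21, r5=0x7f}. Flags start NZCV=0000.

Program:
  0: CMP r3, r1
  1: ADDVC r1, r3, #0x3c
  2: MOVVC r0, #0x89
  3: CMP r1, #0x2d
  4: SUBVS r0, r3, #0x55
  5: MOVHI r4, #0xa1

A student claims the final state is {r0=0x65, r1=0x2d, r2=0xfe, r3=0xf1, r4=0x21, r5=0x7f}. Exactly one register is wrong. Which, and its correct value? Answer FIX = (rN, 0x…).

FIX = (r0, 0x89)

0: ✓ CMP  NZCV=0010
1: ✓ ADDVC  r1←0x2d
2: ✓ MOVVC  r0←0x89
3: ✓ CMP  NZCV=0110
4: · SUBVS
5: · MOVHI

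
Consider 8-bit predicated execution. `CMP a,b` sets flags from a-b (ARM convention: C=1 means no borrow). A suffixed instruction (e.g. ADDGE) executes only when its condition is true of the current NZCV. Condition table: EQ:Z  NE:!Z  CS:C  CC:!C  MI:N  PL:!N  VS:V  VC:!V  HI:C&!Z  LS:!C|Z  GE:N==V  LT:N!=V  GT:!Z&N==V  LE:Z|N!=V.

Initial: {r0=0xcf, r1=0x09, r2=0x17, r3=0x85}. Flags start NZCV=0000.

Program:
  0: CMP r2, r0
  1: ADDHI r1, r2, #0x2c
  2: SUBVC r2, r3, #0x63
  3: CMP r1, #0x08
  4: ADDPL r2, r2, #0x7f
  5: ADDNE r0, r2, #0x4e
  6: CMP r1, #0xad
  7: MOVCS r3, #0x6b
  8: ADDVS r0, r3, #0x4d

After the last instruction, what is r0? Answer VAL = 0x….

VAL = 0xef

0: ✓ CMP  NZCV=0000
1: · ADDHI
2: ✓ SUBVC  r2←0x22
3: ✓ CMP  NZCV=0010
4: ✓ ADDPL  r2←0xa1
5: ✓ ADDNE  r0←0xef
6: ✓ CMP  NZCV=0000
7: · MOVCS
8: · ADDVS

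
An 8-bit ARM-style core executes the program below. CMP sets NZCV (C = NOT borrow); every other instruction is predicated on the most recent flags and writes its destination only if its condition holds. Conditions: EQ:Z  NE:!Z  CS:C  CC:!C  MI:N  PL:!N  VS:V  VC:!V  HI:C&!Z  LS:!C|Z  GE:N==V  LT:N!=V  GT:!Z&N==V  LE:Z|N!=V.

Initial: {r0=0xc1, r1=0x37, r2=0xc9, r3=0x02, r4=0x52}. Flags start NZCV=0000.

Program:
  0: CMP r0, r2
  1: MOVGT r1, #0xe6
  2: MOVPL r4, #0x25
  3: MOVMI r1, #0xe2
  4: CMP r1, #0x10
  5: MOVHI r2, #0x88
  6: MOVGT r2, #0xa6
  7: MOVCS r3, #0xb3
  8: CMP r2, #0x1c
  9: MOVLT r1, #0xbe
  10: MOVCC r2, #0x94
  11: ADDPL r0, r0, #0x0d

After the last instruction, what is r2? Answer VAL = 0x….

VAL = 0x88

0: ✓ CMP  NZCV=1000
1: · MOVGT
2: · MOVPL
3: ✓ MOVMI  r1←0xe2
4: ✓ CMP  NZCV=1010
5: ✓ MOVHI  r2←0x88
6: · MOVGT
7: ✓ MOVCS  r3←0xb3
8: ✓ CMP  NZCV=0011
9: ✓ MOVLT  r1←0xbe
10: · MOVCC
11: ✓ ADDPL  r0←0xce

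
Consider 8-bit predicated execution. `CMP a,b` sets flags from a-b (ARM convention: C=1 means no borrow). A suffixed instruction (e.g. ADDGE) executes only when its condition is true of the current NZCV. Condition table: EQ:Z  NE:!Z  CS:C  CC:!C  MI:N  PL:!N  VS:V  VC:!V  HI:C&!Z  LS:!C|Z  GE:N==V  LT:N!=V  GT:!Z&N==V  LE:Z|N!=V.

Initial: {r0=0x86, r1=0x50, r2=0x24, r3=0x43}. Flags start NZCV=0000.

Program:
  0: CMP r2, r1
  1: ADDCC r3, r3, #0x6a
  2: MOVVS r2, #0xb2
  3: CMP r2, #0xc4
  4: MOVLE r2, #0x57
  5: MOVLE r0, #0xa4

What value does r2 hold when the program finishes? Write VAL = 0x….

0: ✓ CMP  NZCV=1000
1: ✓ ADDCC  r3←0xad
2: · MOVVS
3: ✓ CMP  NZCV=0000
4: · MOVLE
5: · MOVLE

VAL = 0x24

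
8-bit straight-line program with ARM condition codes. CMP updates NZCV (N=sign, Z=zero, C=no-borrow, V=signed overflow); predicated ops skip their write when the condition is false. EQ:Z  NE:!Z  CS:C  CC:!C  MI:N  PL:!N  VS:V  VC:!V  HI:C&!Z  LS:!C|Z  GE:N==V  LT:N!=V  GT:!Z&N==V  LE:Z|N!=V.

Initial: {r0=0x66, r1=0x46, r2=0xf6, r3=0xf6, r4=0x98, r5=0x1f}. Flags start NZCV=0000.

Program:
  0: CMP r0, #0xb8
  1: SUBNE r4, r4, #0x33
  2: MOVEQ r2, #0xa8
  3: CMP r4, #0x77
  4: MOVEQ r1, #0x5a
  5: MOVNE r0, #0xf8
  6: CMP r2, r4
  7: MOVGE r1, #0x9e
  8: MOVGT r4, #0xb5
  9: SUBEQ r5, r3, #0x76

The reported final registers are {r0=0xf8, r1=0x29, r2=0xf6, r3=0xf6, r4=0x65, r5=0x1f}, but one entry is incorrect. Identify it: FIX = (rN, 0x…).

[0] flags=1001 → (cmp)
[1] flags=1001 NE?T → r4=0x65
[2] flags=1001 EQ?F → skip
[3] flags=1000 → (cmp)
[4] flags=1000 EQ?F → skip
[5] flags=1000 NE?T → r0=0xf8
[6] flags=1010 → (cmp)
[7] flags=1010 GE?F → skip
[8] flags=1010 GT?F → skip
[9] flags=1010 EQ?F → skip

FIX = (r1, 0x46)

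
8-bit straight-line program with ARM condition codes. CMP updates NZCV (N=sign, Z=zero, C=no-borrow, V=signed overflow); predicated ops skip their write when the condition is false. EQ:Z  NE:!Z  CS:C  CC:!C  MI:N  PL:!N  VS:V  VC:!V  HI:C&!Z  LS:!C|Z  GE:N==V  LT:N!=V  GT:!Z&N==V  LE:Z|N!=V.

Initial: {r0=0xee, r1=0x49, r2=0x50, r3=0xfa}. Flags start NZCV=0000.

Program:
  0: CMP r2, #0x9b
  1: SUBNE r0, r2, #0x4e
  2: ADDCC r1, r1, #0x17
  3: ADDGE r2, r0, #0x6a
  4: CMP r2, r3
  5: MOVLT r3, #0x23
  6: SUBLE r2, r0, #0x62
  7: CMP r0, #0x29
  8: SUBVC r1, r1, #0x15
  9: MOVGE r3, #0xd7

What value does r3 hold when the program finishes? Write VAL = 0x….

VAL = 0xfa

0: ✓ CMP  NZCV=1001
1: ✓ SUBNE  r0←0x02
2: ✓ ADDCC  r1←0x60
3: ✓ ADDGE  r2←0x6c
4: ✓ CMP  NZCV=0000
5: · MOVLT
6: · SUBLE
7: ✓ CMP  NZCV=1000
8: ✓ SUBVC  r1←0x4b
9: · MOVGE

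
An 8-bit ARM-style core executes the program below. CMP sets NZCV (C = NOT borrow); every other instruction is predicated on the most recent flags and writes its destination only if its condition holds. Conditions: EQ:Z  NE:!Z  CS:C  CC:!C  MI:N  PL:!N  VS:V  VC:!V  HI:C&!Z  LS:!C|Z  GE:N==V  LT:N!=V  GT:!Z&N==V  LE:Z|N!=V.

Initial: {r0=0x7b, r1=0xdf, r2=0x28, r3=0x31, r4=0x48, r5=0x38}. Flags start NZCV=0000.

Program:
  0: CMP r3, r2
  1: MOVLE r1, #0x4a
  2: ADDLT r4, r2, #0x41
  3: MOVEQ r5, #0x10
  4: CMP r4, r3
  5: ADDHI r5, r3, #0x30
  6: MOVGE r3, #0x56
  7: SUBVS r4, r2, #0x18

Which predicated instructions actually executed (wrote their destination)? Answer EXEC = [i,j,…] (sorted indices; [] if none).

0: ✓ CMP  NZCV=0010
1: · MOVLE
2: · ADDLT
3: · MOVEQ
4: ✓ CMP  NZCV=0010
5: ✓ ADDHI  r5←0x61
6: ✓ MOVGE  r3←0x56
7: · SUBVS

EXEC = [5,6]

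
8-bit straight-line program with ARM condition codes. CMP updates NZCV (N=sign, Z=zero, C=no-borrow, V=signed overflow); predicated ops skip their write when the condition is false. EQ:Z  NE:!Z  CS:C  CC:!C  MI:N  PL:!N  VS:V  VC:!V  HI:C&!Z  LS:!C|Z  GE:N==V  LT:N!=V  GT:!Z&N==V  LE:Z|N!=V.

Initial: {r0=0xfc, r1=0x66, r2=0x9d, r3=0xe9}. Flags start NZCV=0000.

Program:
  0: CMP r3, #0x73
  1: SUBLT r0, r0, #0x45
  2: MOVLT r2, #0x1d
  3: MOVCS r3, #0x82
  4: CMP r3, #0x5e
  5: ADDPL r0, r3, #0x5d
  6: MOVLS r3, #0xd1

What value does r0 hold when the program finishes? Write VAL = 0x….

0: ✓ CMP  NZCV=0011
1: ✓ SUBLT  r0←0xb7
2: ✓ MOVLT  r2←0x1d
3: ✓ MOVCS  r3←0x82
4: ✓ CMP  NZCV=0011
5: ✓ ADDPL  r0←0xdf
6: · MOVLS

VAL = 0xdf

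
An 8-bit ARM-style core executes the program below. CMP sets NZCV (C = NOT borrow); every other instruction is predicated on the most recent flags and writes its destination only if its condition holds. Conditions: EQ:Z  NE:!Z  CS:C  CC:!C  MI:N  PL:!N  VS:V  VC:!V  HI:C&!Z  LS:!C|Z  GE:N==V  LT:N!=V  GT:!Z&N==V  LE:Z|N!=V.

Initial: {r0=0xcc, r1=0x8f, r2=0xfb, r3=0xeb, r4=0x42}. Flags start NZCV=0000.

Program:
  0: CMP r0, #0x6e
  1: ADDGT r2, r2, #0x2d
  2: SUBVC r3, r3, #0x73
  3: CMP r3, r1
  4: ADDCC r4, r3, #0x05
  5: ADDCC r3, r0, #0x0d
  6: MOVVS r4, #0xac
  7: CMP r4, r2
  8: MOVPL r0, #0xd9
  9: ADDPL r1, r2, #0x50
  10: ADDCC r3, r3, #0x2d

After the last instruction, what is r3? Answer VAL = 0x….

VAL = 0x18

[0] flags=0011 → (cmp)
[1] flags=0011 GT?F → skip
[2] flags=0011 VC?F → skip
[3] flags=0010 → (cmp)
[4] flags=0010 CC?F → skip
[5] flags=0010 CC?F → skip
[6] flags=0010 VS?F → skip
[7] flags=0000 → (cmp)
[8] flags=0000 PL?T → r0=0xd9
[9] flags=0000 PL?T → r1=0x4b
[10] flags=0000 CC?T → r3=0x18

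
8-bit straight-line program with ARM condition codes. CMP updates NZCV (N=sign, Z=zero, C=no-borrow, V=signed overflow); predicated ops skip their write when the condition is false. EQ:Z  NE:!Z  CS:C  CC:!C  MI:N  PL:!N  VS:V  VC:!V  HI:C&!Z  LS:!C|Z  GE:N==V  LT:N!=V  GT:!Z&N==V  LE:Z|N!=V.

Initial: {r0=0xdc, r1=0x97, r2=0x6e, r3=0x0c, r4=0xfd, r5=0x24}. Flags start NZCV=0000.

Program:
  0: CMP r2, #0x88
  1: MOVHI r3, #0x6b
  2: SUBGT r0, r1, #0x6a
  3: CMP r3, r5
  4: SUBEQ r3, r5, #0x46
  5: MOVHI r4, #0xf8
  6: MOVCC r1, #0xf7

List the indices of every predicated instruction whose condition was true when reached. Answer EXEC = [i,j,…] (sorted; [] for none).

0: ✓ CMP  NZCV=1001
1: · MOVHI
2: ✓ SUBGT  r0←0x2d
3: ✓ CMP  NZCV=1000
4: · SUBEQ
5: · MOVHI
6: ✓ MOVCC  r1←0xf7

EXEC = [2,6]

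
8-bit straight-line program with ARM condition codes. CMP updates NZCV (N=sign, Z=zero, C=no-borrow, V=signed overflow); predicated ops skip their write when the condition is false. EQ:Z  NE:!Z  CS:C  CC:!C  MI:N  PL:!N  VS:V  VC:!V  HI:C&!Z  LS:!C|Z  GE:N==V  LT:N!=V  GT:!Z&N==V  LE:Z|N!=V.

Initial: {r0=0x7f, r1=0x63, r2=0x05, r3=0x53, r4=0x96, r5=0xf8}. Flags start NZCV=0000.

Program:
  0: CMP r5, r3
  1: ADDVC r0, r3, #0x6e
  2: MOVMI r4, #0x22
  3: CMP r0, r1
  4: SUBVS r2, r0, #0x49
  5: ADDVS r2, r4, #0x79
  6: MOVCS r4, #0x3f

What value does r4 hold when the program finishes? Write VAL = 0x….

0: ✓ CMP  NZCV=1010
1: ✓ ADDVC  r0←0xc1
2: ✓ MOVMI  r4←0x22
3: ✓ CMP  NZCV=0011
4: ✓ SUBVS  r2←0x78
5: ✓ ADDVS  r2←0x9b
6: ✓ MOVCS  r4←0x3f

VAL = 0x3f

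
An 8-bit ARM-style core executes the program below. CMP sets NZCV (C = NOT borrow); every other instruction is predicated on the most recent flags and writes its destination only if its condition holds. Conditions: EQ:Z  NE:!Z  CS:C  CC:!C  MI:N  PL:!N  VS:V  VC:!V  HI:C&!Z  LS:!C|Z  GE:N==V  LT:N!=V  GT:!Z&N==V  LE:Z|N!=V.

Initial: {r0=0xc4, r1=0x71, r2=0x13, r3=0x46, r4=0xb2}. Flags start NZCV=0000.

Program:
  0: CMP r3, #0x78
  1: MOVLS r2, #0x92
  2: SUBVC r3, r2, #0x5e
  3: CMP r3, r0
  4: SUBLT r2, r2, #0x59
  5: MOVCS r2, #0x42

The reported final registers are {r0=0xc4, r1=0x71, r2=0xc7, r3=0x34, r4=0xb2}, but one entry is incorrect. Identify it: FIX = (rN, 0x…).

FIX = (r2, 0x92)

[0] flags=1000 → (cmp)
[1] flags=1000 LS?T → r2=0x92
[2] flags=1000 VC?T → r3=0x34
[3] flags=0000 → (cmp)
[4] flags=0000 LT?F → skip
[5] flags=0000 CS?F → skip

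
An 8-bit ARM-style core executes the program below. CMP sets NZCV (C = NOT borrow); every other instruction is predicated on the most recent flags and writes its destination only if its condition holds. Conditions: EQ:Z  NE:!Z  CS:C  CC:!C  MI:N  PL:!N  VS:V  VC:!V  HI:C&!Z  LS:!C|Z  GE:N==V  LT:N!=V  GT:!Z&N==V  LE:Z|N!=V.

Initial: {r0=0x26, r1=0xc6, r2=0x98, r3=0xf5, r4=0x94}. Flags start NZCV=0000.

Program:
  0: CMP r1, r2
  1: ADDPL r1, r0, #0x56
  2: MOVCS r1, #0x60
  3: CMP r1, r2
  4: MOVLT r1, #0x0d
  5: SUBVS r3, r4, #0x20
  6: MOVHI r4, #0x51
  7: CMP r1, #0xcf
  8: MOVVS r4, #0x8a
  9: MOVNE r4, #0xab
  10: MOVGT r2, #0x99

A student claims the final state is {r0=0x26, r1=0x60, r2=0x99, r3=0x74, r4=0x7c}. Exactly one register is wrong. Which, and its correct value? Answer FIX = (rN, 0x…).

[0] flags=0010 → (cmp)
[1] flags=0010 PL?T → r1=0x7c
[2] flags=0010 CS?T → r1=0x60
[3] flags=1001 → (cmp)
[4] flags=1001 LT?F → skip
[5] flags=1001 VS?T → r3=0x74
[6] flags=1001 HI?F → skip
[7] flags=1001 → (cmp)
[8] flags=1001 VS?T → r4=0x8a
[9] flags=1001 NE?T → r4=0xab
[10] flags=1001 GT?T → r2=0x99

FIX = (r4, 0xab)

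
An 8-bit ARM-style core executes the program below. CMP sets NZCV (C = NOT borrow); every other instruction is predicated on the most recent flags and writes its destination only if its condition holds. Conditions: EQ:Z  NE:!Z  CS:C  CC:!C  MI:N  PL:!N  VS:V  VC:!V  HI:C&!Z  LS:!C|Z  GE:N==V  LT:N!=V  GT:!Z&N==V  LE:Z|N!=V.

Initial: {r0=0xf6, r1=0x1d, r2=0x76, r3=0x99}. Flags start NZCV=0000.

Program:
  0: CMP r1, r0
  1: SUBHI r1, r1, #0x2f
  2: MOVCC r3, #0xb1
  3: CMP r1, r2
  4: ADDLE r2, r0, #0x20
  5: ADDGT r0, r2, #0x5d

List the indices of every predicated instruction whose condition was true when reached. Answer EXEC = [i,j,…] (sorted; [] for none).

0: ✓ CMP  NZCV=0000
1: · SUBHI
2: ✓ MOVCC  r3←0xb1
3: ✓ CMP  NZCV=1000
4: ✓ ADDLE  r2←0x16
5: · ADDGT

EXEC = [2,4]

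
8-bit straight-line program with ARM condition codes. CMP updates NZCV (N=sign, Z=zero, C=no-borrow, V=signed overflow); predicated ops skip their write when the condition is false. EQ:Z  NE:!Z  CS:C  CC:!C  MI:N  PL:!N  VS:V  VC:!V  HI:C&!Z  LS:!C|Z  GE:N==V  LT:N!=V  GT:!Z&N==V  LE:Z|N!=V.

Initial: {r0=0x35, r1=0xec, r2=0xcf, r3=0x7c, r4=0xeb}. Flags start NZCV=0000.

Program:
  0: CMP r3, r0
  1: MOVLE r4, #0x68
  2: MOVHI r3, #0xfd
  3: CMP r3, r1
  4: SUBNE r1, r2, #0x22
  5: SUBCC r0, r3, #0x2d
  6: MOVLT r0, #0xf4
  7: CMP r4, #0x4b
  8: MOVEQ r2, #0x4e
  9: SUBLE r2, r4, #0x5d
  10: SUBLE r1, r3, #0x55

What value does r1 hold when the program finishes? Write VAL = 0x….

VAL = 0xa8

0: ✓ CMP  NZCV=0010
1: · MOVLE
2: ✓ MOVHI  r3←0xfd
3: ✓ CMP  NZCV=0010
4: ✓ SUBNE  r1←0xad
5: · SUBCC
6: · MOVLT
7: ✓ CMP  NZCV=1010
8: · MOVEQ
9: ✓ SUBLE  r2←0x8e
10: ✓ SUBLE  r1←0xa8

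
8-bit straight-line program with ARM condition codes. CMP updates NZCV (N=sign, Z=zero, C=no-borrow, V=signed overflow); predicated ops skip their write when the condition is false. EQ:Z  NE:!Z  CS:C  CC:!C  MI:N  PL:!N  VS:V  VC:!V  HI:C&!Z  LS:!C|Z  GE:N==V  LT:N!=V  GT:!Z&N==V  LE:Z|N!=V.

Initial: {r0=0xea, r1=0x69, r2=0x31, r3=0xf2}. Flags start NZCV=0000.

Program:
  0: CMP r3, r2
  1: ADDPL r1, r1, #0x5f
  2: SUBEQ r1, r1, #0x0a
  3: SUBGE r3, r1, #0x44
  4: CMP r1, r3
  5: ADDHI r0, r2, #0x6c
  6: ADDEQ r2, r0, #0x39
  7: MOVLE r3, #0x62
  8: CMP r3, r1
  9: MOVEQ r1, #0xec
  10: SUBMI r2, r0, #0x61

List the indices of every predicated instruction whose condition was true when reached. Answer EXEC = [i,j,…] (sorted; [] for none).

0: ✓ CMP  NZCV=1010
1: · ADDPL
2: · SUBEQ
3: · SUBGE
4: ✓ CMP  NZCV=0000
5: · ADDHI
6: · ADDEQ
7: · MOVLE
8: ✓ CMP  NZCV=1010
9: · MOVEQ
10: ✓ SUBMI  r2←0x89

EXEC = [10]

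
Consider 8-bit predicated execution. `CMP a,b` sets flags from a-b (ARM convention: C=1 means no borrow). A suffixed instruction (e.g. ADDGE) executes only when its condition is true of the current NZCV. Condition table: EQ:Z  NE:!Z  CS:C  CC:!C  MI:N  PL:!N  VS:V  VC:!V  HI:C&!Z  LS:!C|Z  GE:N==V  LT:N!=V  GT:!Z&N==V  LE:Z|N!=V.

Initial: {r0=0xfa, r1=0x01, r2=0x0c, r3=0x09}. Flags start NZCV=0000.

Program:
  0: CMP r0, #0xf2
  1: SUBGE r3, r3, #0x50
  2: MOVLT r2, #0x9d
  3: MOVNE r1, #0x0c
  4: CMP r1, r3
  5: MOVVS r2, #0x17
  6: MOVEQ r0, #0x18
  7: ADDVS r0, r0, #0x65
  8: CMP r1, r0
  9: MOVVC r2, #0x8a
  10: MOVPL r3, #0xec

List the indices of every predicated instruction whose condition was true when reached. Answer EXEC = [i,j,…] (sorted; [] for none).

EXEC = [1,3,9,10]

[0] flags=0010 → (cmp)
[1] flags=0010 GE?T → r3=0xb9
[2] flags=0010 LT?F → skip
[3] flags=0010 NE?T → r1=0x0c
[4] flags=0000 → (cmp)
[5] flags=0000 VS?F → skip
[6] flags=0000 EQ?F → skip
[7] flags=0000 VS?F → skip
[8] flags=0000 → (cmp)
[9] flags=0000 VC?T → r2=0x8a
[10] flags=0000 PL?T → r3=0xec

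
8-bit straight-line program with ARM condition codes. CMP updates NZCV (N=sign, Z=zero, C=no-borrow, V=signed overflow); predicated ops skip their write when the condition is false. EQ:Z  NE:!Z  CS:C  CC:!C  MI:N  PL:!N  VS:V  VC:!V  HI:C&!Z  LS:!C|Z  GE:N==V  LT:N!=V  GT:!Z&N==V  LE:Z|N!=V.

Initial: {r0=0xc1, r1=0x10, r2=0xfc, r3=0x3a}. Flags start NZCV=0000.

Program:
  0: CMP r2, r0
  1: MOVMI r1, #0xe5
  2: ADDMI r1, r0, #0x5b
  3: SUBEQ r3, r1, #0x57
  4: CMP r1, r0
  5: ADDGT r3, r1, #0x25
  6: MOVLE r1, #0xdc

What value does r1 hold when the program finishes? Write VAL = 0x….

0: ✓ CMP  NZCV=0010
1: · MOVMI
2: · ADDMI
3: · SUBEQ
4: ✓ CMP  NZCV=0000
5: ✓ ADDGT  r3←0x35
6: · MOVLE

VAL = 0x10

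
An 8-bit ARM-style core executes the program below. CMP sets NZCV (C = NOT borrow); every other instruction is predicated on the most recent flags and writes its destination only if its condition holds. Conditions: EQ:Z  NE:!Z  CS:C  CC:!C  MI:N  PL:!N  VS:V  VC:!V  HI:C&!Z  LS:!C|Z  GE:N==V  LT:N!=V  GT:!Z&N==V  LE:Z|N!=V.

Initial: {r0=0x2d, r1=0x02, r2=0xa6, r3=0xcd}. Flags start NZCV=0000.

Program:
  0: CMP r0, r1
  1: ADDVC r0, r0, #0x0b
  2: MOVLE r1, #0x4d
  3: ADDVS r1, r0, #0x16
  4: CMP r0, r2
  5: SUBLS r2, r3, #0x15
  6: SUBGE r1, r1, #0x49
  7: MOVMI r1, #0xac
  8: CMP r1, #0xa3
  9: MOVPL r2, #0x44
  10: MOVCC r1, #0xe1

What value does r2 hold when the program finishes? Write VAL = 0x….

VAL = 0x44

[0] flags=0010 → (cmp)
[1] flags=0010 VC?T → r0=0x38
[2] flags=0010 LE?F → skip
[3] flags=0010 VS?F → skip
[4] flags=1001 → (cmp)
[5] flags=1001 LS?T → r2=0xb8
[6] flags=1001 GE?T → r1=0xb9
[7] flags=1001 MI?T → r1=0xac
[8] flags=0010 → (cmp)
[9] flags=0010 PL?T → r2=0x44
[10] flags=0010 CC?F → skip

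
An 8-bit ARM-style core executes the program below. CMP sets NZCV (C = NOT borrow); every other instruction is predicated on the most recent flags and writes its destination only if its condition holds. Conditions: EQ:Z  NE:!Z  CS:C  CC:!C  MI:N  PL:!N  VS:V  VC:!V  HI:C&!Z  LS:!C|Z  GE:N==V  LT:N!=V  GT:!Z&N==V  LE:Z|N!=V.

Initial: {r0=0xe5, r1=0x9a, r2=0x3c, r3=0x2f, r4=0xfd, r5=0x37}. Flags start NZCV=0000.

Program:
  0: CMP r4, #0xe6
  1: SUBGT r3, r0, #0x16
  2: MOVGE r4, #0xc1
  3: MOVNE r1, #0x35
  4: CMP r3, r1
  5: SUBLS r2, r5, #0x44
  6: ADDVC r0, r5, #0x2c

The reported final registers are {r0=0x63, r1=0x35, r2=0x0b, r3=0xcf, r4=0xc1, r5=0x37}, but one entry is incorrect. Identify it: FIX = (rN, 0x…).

FIX = (r2, 0x3c)

0: ✓ CMP  NZCV=0010
1: ✓ SUBGT  r3←0xcf
2: ✓ MOVGE  r4←0xc1
3: ✓ MOVNE  r1←0x35
4: ✓ CMP  NZCV=1010
5: · SUBLS
6: ✓ ADDVC  r0←0x63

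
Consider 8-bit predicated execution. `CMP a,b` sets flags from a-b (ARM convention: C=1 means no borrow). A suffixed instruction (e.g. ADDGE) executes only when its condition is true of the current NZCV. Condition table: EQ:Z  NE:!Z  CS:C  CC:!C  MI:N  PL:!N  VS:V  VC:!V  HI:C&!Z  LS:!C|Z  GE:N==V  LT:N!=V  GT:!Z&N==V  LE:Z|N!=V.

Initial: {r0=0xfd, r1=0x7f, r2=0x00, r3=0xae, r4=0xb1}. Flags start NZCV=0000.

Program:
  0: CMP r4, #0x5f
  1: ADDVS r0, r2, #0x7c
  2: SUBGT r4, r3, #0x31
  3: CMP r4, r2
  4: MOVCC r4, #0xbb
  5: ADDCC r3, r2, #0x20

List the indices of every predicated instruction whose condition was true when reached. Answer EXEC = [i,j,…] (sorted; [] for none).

[0] flags=0011 → (cmp)
[1] flags=0011 VS?T → r0=0x7c
[2] flags=0011 GT?F → skip
[3] flags=1010 → (cmp)
[4] flags=1010 CC?F → skip
[5] flags=1010 CC?F → skip

EXEC = [1]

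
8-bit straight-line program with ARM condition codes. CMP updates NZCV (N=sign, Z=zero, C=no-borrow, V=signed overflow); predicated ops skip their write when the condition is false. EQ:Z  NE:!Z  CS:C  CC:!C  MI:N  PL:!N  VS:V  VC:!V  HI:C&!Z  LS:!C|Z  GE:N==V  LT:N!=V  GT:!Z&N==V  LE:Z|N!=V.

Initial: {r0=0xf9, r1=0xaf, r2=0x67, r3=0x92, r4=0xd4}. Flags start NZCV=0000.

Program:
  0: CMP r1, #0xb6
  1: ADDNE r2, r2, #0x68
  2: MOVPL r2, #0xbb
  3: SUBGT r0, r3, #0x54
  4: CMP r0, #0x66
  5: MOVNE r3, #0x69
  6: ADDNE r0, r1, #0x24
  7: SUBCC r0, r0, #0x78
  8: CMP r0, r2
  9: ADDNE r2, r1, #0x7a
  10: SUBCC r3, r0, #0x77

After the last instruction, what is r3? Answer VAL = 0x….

0: ✓ CMP  NZCV=1000
1: ✓ ADDNE  r2←0xcf
2: · MOVPL
3: · SUBGT
4: ✓ CMP  NZCV=1010
5: ✓ MOVNE  r3←0x69
6: ✓ ADDNE  r0←0xd3
7: · SUBCC
8: ✓ CMP  NZCV=0010
9: ✓ ADDNE  r2←0x29
10: · SUBCC

VAL = 0x69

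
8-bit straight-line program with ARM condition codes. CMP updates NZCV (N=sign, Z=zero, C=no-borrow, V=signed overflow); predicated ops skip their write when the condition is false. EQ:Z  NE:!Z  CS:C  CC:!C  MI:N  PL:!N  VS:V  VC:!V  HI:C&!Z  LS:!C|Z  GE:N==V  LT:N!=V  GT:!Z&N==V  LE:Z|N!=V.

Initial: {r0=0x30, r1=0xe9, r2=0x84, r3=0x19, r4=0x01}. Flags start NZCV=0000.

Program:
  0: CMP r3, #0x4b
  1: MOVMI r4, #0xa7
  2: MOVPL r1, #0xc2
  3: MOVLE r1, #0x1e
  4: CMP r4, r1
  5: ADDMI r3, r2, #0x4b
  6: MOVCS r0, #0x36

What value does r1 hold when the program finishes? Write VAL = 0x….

0: ✓ CMP  NZCV=1000
1: ✓ MOVMI  r4←0xa7
2: · MOVPL
3: ✓ MOVLE  r1←0x1e
4: ✓ CMP  NZCV=1010
5: ✓ ADDMI  r3←0xcf
6: ✓ MOVCS  r0←0x36

VAL = 0x1e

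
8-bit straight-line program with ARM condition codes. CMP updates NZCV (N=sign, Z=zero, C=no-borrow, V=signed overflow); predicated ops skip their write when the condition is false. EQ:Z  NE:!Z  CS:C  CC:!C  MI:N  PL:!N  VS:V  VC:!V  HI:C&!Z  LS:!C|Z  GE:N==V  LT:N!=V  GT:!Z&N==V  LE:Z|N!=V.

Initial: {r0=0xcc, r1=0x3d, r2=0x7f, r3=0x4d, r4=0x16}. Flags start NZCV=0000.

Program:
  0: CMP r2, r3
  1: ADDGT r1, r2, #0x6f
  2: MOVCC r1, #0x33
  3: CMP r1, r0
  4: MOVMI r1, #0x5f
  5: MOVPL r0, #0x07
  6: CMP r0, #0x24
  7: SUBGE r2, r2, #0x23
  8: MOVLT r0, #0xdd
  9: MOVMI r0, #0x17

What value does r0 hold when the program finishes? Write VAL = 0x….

VAL = 0x17

0: ✓ CMP  NZCV=0010
1: ✓ ADDGT  r1←0xee
2: · MOVCC
3: ✓ CMP  NZCV=0010
4: · MOVMI
5: ✓ MOVPL  r0←0x07
6: ✓ CMP  NZCV=1000
7: · SUBGE
8: ✓ MOVLT  r0←0xdd
9: ✓ MOVMI  r0←0x17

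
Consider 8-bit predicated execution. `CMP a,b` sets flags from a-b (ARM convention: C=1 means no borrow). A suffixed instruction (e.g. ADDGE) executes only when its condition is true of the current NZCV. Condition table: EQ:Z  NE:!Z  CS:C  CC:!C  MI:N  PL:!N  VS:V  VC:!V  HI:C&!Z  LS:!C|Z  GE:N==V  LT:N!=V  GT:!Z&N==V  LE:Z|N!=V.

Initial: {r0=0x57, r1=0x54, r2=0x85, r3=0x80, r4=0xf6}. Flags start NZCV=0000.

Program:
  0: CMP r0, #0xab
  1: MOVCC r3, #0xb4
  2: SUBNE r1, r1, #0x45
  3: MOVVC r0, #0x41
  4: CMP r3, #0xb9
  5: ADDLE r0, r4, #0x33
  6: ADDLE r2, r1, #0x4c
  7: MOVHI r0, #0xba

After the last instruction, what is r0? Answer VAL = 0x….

VAL = 0x29

[0] flags=1001 → (cmp)
[1] flags=1001 CC?T → r3=0xb4
[2] flags=1001 NE?T → r1=0x0f
[3] flags=1001 VC?F → skip
[4] flags=1000 → (cmp)
[5] flags=1000 LE?T → r0=0x29
[6] flags=1000 LE?T → r2=0x5b
[7] flags=1000 HI?F → skip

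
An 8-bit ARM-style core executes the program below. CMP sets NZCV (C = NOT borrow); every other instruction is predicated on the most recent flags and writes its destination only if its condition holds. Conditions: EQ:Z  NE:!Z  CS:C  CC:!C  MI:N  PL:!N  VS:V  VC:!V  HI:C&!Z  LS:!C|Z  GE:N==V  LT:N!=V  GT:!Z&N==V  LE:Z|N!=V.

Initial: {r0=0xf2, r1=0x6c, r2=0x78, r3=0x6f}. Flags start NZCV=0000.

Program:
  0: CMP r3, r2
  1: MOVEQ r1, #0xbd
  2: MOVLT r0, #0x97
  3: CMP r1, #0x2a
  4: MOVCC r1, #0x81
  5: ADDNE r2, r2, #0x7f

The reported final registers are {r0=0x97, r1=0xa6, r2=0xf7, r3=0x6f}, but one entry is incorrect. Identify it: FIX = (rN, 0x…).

[0] flags=1000 → (cmp)
[1] flags=1000 EQ?F → skip
[2] flags=1000 LT?T → r0=0x97
[3] flags=0010 → (cmp)
[4] flags=0010 CC?F → skip
[5] flags=0010 NE?T → r2=0xf7

FIX = (r1, 0x6c)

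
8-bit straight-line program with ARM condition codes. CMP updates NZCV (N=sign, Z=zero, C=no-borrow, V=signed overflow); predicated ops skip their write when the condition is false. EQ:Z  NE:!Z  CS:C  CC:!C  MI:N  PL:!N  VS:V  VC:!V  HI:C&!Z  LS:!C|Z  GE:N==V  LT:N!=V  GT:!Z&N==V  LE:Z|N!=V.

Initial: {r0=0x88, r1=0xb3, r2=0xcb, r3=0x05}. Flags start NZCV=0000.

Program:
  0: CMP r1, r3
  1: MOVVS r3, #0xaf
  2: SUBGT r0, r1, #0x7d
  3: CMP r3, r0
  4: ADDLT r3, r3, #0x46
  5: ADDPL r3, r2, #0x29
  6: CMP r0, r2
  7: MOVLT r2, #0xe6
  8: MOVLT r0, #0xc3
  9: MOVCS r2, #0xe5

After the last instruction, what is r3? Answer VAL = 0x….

[0] flags=1010 → (cmp)
[1] flags=1010 VS?F → skip
[2] flags=1010 GT?F → skip
[3] flags=0000 → (cmp)
[4] flags=0000 LT?F → skip
[5] flags=0000 PL?T → r3=0xf4
[6] flags=1000 → (cmp)
[7] flags=1000 LT?T → r2=0xe6
[8] flags=1000 LT?T → r0=0xc3
[9] flags=1000 CS?F → skip

VAL = 0xf4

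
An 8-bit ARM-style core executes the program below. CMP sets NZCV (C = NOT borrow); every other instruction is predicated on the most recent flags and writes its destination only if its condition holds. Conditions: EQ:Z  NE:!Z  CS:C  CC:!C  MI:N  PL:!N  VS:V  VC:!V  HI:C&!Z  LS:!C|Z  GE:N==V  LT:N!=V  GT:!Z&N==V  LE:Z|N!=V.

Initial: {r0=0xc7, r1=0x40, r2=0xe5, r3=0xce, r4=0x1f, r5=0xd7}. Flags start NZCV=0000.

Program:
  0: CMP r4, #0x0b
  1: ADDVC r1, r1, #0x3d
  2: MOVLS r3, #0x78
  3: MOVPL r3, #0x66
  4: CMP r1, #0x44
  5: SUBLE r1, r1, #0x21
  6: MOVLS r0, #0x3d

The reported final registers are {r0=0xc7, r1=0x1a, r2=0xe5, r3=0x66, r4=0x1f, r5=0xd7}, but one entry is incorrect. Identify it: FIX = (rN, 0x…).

[0] flags=0010 → (cmp)
[1] flags=0010 VC?T → r1=0x7d
[2] flags=0010 LS?F → skip
[3] flags=0010 PL?T → r3=0x66
[4] flags=0010 → (cmp)
[5] flags=0010 LE?F → skip
[6] flags=0010 LS?F → skip

FIX = (r1, 0x7d)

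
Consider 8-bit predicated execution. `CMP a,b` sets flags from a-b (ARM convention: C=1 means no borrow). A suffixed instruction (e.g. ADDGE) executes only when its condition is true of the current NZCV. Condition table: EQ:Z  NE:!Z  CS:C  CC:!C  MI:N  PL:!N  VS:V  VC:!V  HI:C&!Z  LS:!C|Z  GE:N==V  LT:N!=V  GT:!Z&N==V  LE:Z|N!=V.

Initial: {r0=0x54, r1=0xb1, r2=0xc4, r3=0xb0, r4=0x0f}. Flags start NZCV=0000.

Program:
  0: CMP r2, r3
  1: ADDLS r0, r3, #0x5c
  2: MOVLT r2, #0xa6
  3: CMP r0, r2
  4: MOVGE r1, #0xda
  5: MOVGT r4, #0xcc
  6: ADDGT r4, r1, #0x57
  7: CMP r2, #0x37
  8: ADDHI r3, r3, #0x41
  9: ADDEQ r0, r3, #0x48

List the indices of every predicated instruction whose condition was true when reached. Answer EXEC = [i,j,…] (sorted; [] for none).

EXEC = [4,5,6,8]

0: ✓ CMP  NZCV=0010
1: · ADDLS
2: · MOVLT
3: ✓ CMP  NZCV=1001
4: ✓ MOVGE  r1←0xda
5: ✓ MOVGT  r4←0xcc
6: ✓ ADDGT  r4←0x31
7: ✓ CMP  NZCV=1010
8: ✓ ADDHI  r3←0xf1
9: · ADDEQ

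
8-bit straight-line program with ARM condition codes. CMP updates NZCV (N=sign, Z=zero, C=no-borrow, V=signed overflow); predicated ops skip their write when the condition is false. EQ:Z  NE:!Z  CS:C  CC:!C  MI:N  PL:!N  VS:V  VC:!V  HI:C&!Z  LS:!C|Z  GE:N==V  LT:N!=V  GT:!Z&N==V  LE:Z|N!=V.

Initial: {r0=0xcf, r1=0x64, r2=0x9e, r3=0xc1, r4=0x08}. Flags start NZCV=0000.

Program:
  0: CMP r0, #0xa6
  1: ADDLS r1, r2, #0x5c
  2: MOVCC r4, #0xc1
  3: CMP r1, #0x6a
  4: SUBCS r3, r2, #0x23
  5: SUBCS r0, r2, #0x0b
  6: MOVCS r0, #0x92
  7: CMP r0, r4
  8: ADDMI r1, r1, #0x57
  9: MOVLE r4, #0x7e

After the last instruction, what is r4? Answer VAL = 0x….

[0] flags=0010 → (cmp)
[1] flags=0010 LS?F → skip
[2] flags=0010 CC?F → skip
[3] flags=1000 → (cmp)
[4] flags=1000 CS?F → skip
[5] flags=1000 CS?F → skip
[6] flags=1000 CS?F → skip
[7] flags=1010 → (cmp)
[8] flags=1010 MI?T → r1=0xbb
[9] flags=1010 LE?T → r4=0x7e

VAL = 0x7e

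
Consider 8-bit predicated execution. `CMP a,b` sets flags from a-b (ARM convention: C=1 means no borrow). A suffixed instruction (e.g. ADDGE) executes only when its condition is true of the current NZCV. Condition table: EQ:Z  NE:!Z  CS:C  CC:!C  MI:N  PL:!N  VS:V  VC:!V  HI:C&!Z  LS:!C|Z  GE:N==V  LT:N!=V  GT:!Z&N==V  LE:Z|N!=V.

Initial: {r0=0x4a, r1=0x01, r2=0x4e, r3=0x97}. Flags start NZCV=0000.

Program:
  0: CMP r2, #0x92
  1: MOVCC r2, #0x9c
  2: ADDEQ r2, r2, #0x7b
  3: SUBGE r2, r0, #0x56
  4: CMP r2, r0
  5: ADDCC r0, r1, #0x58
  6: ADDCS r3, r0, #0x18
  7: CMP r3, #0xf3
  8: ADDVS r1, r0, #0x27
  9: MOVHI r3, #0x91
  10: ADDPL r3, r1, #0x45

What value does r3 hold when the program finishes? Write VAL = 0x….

VAL = 0x46

[0] flags=1001 → (cmp)
[1] flags=1001 CC?T → r2=0x9c
[2] flags=1001 EQ?F → skip
[3] flags=1001 GE?T → r2=0xf4
[4] flags=1010 → (cmp)
[5] flags=1010 CC?F → skip
[6] flags=1010 CS?T → r3=0x62
[7] flags=0000 → (cmp)
[8] flags=0000 VS?F → skip
[9] flags=0000 HI?F → skip
[10] flags=0000 PL?T → r3=0x46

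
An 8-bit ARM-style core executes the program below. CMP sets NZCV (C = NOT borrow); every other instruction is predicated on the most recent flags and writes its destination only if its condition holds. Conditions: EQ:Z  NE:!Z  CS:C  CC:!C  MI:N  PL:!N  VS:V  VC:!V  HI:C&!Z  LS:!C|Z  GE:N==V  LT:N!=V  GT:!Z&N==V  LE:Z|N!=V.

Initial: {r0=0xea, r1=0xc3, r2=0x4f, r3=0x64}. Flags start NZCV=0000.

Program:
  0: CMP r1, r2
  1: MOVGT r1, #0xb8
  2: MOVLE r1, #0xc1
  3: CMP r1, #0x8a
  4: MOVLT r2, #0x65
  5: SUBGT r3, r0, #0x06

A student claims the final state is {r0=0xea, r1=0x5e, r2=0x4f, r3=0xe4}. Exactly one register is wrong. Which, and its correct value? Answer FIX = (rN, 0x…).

FIX = (r1, 0xc1)

[0] flags=0011 → (cmp)
[1] flags=0011 GT?F → skip
[2] flags=0011 LE?T → r1=0xc1
[3] flags=0010 → (cmp)
[4] flags=0010 LT?F → skip
[5] flags=0010 GT?T → r3=0xe4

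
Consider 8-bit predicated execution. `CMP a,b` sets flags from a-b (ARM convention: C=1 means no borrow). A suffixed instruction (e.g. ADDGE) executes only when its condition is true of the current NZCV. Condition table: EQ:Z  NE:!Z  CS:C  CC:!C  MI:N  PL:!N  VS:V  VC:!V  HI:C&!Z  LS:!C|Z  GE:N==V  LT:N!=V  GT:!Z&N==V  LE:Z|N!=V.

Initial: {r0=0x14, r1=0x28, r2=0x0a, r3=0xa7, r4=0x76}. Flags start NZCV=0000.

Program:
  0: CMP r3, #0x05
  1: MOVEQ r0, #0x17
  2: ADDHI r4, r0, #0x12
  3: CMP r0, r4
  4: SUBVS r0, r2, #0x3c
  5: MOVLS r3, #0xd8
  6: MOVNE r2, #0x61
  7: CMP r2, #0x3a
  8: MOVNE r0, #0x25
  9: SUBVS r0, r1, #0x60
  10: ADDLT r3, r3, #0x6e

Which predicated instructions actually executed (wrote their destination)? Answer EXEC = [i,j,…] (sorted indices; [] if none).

0: ✓ CMP  NZCV=1010
1: · MOVEQ
2: ✓ ADDHI  r4←0x26
3: ✓ CMP  NZCV=1000
4: · SUBVS
5: ✓ MOVLS  r3←0xd8
6: ✓ MOVNE  r2←0x61
7: ✓ CMP  NZCV=0010
8: ✓ MOVNE  r0←0x25
9: · SUBVS
10: · ADDLT

EXEC = [2,5,6,8]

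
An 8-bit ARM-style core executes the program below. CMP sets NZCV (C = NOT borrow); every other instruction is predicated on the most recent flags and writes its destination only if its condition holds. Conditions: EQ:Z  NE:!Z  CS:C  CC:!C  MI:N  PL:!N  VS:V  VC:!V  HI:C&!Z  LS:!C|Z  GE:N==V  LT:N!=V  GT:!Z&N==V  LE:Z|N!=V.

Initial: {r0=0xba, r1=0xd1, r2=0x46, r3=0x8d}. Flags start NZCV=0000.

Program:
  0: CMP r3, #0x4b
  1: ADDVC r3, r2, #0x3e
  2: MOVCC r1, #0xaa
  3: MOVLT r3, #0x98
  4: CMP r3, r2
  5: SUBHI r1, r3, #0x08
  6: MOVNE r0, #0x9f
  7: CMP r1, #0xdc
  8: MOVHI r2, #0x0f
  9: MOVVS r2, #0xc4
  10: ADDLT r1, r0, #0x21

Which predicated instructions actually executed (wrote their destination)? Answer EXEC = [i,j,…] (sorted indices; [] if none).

0: ✓ CMP  NZCV=0011
1: · ADDVC
2: · MOVCC
3: ✓ MOVLT  r3←0x98
4: ✓ CMP  NZCV=0011
5: ✓ SUBHI  r1←0x90
6: ✓ MOVNE  r0←0x9f
7: ✓ CMP  NZCV=1000
8: · MOVHI
9: · MOVVS
10: ✓ ADDLT  r1←0xc0

EXEC = [3,5,6,10]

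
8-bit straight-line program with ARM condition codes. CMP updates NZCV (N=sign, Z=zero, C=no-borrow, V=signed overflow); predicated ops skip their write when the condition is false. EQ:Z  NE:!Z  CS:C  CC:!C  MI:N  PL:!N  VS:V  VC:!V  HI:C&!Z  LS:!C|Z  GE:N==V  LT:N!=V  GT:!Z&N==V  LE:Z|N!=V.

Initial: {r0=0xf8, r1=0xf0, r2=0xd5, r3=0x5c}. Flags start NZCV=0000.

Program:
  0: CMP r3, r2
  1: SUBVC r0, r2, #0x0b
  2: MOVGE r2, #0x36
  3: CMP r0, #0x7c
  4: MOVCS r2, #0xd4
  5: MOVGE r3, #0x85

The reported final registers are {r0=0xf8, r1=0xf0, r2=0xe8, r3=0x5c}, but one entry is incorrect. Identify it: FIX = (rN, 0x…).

FIX = (r2, 0xd4)

[0] flags=1001 → (cmp)
[1] flags=1001 VC?F → skip
[2] flags=1001 GE?T → r2=0x36
[3] flags=0011 → (cmp)
[4] flags=0011 CS?T → r2=0xd4
[5] flags=0011 GE?F → skip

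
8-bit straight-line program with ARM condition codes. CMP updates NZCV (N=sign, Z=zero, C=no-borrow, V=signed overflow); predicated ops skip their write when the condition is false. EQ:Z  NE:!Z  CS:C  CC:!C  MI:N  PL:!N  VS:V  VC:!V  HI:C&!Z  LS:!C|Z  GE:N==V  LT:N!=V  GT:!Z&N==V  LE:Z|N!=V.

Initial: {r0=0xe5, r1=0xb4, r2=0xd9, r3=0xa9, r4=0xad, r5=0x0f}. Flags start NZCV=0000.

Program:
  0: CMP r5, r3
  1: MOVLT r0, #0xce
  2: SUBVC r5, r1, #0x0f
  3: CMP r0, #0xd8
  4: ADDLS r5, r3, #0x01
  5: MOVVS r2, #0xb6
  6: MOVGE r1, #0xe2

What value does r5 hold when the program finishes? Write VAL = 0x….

VAL = 0xa5

0: ✓ CMP  NZCV=0000
1: · MOVLT
2: ✓ SUBVC  r5←0xa5
3: ✓ CMP  NZCV=0010
4: · ADDLS
5: · MOVVS
6: ✓ MOVGE  r1←0xe2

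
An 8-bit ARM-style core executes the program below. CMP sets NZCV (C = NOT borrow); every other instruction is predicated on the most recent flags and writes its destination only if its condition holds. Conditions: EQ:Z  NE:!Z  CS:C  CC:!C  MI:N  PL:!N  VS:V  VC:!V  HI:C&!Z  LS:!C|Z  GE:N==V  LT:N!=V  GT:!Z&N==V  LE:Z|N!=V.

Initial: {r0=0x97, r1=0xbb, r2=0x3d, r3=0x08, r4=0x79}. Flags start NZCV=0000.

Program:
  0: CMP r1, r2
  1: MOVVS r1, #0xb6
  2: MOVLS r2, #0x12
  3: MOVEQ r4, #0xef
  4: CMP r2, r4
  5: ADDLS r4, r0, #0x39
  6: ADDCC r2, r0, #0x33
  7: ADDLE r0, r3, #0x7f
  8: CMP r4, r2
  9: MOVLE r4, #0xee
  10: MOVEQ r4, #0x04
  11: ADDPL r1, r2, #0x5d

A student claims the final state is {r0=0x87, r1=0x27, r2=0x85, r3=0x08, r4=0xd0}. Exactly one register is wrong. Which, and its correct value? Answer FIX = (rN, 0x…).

[0] flags=0011 → (cmp)
[1] flags=0011 VS?T → r1=0xb6
[2] flags=0011 LS?F → skip
[3] flags=0011 EQ?F → skip
[4] flags=1000 → (cmp)
[5] flags=1000 LS?T → r4=0xd0
[6] flags=1000 CC?T → r2=0xca
[7] flags=1000 LE?T → r0=0x87
[8] flags=0010 → (cmp)
[9] flags=0010 LE?F → skip
[10] flags=0010 EQ?F → skip
[11] flags=0010 PL?T → r1=0x27

FIX = (r2, 0xca)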